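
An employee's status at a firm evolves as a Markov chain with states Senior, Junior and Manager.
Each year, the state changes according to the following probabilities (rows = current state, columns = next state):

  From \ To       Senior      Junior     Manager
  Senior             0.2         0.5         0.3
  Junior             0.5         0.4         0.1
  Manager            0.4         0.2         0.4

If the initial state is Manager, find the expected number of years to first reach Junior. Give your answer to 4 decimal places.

3.3333

Let t(s) be the expected number of years to first reach Junior from state s, with t(Junior) = 0. Conditioning on the first year:
t(Senior) = 1 + 0.2·t(Senior) + 0.3·t(Manager)
t(Manager) = 1 + 0.4·t(Senior) + 0.4·t(Manager)
Solving: t(Senior) = 2.5000, t(Manager) = 3.3333.
Expected years from Manager to Junior: 3.3333.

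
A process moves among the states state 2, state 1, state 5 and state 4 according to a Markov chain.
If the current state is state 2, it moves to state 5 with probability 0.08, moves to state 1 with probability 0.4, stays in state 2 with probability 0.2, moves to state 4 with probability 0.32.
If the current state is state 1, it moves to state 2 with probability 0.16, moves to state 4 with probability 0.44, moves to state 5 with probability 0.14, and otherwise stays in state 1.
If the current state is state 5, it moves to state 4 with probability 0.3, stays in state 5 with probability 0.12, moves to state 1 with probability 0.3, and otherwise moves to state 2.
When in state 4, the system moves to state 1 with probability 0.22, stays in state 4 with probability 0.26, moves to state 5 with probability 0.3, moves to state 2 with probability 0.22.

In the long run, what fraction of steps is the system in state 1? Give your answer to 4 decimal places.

Let the stationary distribution be π with π = πP and π_1 + π_2 + π_3 + π_4 = 1.
π_1 = 0.2·π_1 + 0.16·π_2 + 0.28·π_3 + 0.22·π_4
π_2 = 0.4·π_1 + 0.26·π_2 + 0.3·π_3 + 0.22·π_4
π_3 = 0.08·π_1 + 0.14·π_2 + 0.12·π_3 + 0.3·π_4
Solving with the normalization constraint gives π = (0.2094, 0.2832, 0.1768, 0.3306).
So the stationary probability of state 1 is 0.2832.

0.2832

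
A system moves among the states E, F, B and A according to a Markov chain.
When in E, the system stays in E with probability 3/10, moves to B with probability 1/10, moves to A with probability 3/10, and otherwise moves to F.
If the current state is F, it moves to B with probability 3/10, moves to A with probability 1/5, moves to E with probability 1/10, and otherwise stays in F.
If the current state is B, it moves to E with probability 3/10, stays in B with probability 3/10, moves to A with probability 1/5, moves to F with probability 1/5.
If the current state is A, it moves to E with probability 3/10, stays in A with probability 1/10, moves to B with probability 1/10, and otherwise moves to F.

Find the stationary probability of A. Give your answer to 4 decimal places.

0.2026

Let the stationary distribution be π with π = πP and π_1 + π_2 + π_3 + π_4 = 1.
π_1 = 0.3·π_1 + 0.1·π_2 + 0.3·π_3 + 0.3·π_4
π_2 = 0.3·π_1 + 0.4·π_2 + 0.2·π_3 + 0.5·π_4
π_3 = 0.1·π_1 + 0.3·π_2 + 0.3·π_3 + 0.1·π_4
Solving with the normalization constraint gives π = (0.2291, 0.3546, 0.2137, 0.2026).
So the stationary probability of A is 0.2026.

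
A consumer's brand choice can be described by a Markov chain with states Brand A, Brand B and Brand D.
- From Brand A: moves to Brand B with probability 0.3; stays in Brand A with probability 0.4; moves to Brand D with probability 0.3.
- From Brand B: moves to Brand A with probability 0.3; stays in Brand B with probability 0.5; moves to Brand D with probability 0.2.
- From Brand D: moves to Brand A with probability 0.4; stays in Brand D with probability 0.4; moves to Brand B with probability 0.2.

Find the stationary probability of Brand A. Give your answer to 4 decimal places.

0.3662

Let the stationary distribution be π with π = πP and π_1 + π_2 + π_3 = 1.
π_1 = 0.4·π_1 + 0.3·π_2 + 0.4·π_3
π_2 = 0.3·π_1 + 0.5·π_2 + 0.2·π_3
Solving with the normalization constraint gives π = (0.3662, 0.3380, 0.2958).
So the stationary probability of Brand A is 0.3662.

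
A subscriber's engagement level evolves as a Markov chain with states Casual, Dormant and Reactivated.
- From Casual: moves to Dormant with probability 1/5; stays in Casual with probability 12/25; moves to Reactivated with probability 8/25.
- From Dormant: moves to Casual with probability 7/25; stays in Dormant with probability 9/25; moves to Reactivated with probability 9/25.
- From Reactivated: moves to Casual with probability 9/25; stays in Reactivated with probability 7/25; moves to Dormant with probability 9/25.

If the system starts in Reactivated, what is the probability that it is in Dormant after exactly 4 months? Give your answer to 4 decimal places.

Propagate the distribution vector 4 months from Reactivated.
After 0 months: (0.0000, 0.0000, 1.0000)
After 1 month: (0.3600, 0.3600, 0.2800)
After 2 months: (0.3744, 0.3024, 0.3232)
After 3 months: (0.3807, 0.3001, 0.3192)
After 4 months: (0.3817, 0.2991, 0.3192)
P(in Dormant after 4 months) = 0.2991

0.2991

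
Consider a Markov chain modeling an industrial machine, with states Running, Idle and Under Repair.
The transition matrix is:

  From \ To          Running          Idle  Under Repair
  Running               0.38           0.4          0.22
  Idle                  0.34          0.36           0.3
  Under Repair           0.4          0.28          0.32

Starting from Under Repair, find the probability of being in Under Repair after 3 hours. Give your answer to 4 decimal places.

Propagate the distribution vector 3 hours from Under Repair.
After 0 hours: (0.0000, 0.0000, 1.0000)
After 1 hour: (0.4000, 0.2800, 0.3200)
After 2 hours: (0.3752, 0.3504, 0.2744)
After 3 hours: (0.3715, 0.3531, 0.2755)
P(in Under Repair after 3 hours) = 0.2755

0.2755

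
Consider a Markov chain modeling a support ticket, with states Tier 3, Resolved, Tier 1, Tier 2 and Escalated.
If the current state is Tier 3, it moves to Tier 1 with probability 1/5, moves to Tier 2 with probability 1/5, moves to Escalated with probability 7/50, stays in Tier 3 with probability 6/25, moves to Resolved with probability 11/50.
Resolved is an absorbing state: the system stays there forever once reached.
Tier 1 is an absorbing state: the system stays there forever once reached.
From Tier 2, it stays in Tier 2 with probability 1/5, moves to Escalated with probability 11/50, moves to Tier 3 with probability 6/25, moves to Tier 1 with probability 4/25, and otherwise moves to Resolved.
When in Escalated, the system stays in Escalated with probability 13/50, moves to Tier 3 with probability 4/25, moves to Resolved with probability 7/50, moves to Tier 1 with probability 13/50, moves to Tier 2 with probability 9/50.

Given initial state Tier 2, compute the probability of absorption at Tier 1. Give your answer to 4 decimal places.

0.5128

Let h(s) be the probability of absorption at Tier 1 starting from transient state s. Then h(Tier 1) = 1 and h(Resolved) = 0. By first-step analysis:
h(Tier 3) = 0.24·h(Tier 3) + 0.22·0 + 0.2·1 + 0.2·h(Tier 2) + 0.14·h(Escalated)
h(Tier 2) = 0.24·h(Tier 3) + 0.18·0 + 0.16·1 + 0.2·h(Tier 2) + 0.22·h(Escalated)
h(Escalated) = 0.16·h(Tier 3) + 0.14·0 + 0.26·1 + 0.18·h(Tier 2) + 0.26·h(Escalated)
Solving: h(Tier 3) = 0.5060, h(Tier 2) = 0.5128, h(Escalated) = 0.5855.
Starting from Tier 2, the probability is 0.5128.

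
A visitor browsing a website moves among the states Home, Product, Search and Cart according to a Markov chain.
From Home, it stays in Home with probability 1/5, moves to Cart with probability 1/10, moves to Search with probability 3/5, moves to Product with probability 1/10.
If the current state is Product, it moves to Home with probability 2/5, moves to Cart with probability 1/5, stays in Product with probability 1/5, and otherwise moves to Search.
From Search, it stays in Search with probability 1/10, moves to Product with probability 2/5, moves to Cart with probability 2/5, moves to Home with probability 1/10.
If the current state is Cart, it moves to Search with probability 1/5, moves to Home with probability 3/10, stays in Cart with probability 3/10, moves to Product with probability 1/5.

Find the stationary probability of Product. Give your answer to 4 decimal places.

0.2297

Let the stationary distribution be π with π = πP and π_1 + π_2 + π_3 + π_4 = 1.
π_1 = 0.2·π_1 + 0.4·π_2 + 0.1·π_3 + 0.3·π_4
π_2 = 0.1·π_1 + 0.2·π_2 + 0.4·π_3 + 0.2·π_4
π_3 = 0.6·π_1 + 0.2·π_2 + 0.1·π_3 + 0.2·π_4
Solving with the normalization constraint gives π = (0.2444, 0.2297, 0.2707, 0.2552).
So the stationary probability of Product is 0.2297.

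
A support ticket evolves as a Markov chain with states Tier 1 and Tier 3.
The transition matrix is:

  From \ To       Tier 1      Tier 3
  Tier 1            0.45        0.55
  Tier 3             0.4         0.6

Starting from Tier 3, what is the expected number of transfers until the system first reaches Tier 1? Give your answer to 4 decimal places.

Let t(s) be the expected number of transfers to first reach Tier 1 from state s, with t(Tier 1) = 0. Conditioning on the first transfer:
t(Tier 3) = 1 + 0.6·t(Tier 3)
Solving: t(Tier 3) = 2.5000.
Expected transfers from Tier 3 to Tier 1: 2.5000.

2.5000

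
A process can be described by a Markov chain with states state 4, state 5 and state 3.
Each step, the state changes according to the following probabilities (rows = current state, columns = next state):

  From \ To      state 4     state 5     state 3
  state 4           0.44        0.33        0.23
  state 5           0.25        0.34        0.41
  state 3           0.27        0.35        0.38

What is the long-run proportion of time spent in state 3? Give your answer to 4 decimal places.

Let the stationary distribution be π with π = πP and π_1 + π_2 + π_3 = 1.
π_1 = 0.44·π_1 + 0.25·π_2 + 0.27·π_3
π_2 = 0.33·π_1 + 0.34·π_2 + 0.35·π_3
Solving with the normalization constraint gives π = (0.3171, 0.3403, 0.3426).
So the stationary probability of state 3 is 0.3426.

0.3426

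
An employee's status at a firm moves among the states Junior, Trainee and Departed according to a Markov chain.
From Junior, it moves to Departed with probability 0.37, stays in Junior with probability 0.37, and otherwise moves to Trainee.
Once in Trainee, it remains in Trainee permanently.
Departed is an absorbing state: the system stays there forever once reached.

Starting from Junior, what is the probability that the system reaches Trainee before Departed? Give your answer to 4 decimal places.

0.4127

Let h(s) be the probability of absorption at Trainee starting from transient state s. Then h(Trainee) = 1 and h(Departed) = 0. By first-step analysis:
h(Junior) = 0.37·h(Junior) + 0.26·1 + 0.37·0
Solving: h(Junior) = 0.4127.
Starting from Junior, the probability is 0.4127.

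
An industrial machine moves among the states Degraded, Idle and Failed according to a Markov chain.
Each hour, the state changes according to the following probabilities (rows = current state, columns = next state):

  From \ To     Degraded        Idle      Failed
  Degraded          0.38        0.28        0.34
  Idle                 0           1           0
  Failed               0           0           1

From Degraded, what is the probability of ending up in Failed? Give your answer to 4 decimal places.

0.5484

Let h(s) be the probability of absorption at Failed starting from transient state s. Then h(Failed) = 1 and h(Idle) = 0. By first-step analysis:
h(Degraded) = 0.38·h(Degraded) + 0.28·0 + 0.34·1
Solving: h(Degraded) = 0.5484.
Starting from Degraded, the probability is 0.5484.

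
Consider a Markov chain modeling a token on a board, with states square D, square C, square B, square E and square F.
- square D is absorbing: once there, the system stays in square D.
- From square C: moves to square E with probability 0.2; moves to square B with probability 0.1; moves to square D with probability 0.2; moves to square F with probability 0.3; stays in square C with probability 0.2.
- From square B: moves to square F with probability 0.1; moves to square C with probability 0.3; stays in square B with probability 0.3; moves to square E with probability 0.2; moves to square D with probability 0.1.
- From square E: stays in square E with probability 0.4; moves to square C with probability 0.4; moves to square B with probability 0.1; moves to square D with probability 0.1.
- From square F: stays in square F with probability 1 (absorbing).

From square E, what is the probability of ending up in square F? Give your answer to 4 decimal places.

0.4526

Let h(s) be the probability of absorption at square F starting from transient state s. Then h(square F) = 1 and h(square D) = 0. By first-step analysis:
h(square C) = 0.2·0 + 0.2·h(square C) + 0.1·h(square B) + 0.2·h(square E) + 0.3·1
h(square B) = 0.1·0 + 0.3·h(square C) + 0.3·h(square B) + 0.2·h(square E) + 0.1·1
h(square E) = 0.1·0 + 0.4·h(square C) + 0.1·h(square B) + 0.4·h(square E)
Solving: h(square C) = 0.5517, h(square B) = 0.5086, h(square E) = 0.4526.
Starting from square E, the probability is 0.4526.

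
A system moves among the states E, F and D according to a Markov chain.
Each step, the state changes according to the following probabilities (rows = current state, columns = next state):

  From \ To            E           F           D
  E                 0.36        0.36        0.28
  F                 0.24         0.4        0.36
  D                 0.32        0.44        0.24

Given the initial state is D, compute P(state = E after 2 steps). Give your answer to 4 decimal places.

0.2976

Sum over the intermediate state after 1 step:
P = P(D→E)·P(E→E) + P(D→F)·P(F→E) + P(D→D)·P(D→E)
  = 0.32×0.36 + 0.44×0.24 + 0.24×0.32
  = 0.1152 + 0.1056 + 0.0768 = 0.2976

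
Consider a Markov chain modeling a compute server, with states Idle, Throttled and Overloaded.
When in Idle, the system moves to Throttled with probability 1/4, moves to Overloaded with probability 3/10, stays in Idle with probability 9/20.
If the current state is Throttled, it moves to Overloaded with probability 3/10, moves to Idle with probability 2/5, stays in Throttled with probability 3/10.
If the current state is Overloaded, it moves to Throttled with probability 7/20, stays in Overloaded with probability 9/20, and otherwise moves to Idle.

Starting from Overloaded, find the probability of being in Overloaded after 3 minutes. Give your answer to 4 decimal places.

Propagate the distribution vector 3 minutes from Overloaded.
After 0 minutes: (0.0000, 0.0000, 1.0000)
After 1 minute: (0.2000, 0.3500, 0.4500)
After 2 minutes: (0.3200, 0.3125, 0.3675)
After 3 minutes: (0.3425, 0.3024, 0.3551)
P(in Overloaded after 3 minutes) = 0.3551

0.3551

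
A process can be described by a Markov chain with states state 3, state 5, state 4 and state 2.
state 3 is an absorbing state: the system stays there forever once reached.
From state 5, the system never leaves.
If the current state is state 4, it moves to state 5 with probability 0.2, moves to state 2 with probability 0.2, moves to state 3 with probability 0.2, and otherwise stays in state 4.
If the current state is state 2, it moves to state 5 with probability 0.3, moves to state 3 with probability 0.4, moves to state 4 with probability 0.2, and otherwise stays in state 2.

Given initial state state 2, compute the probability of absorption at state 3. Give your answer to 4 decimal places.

Let h(s) be the probability of absorption at state 3 starting from transient state s. Then h(state 3) = 1 and h(state 5) = 0. By first-step analysis:
h(state 4) = 0.2·1 + 0.2·0 + 0.4·h(state 4) + 0.2·h(state 2)
h(state 2) = 0.4·1 + 0.3·0 + 0.2·h(state 4) + 0.1·h(state 2)
Solving: h(state 4) = 0.5200, h(state 2) = 0.5600.
Starting from state 2, the probability is 0.5600.

0.5600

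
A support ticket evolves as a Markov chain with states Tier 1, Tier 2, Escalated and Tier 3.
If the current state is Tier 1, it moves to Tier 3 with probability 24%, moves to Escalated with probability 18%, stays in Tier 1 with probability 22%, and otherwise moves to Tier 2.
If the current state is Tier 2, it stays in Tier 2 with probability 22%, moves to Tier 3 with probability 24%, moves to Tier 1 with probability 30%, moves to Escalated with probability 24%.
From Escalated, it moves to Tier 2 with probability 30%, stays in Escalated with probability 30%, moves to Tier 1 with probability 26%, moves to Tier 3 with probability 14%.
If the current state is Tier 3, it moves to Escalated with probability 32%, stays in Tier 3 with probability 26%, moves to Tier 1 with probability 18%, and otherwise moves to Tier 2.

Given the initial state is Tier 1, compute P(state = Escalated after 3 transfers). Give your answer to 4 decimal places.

Propagate the distribution vector 3 transfers from Tier 1.
After 0 transfers: (1.0000, 0.0000, 0.0000, 0.0000)
After 1 transfer: (0.2200, 0.3600, 0.1800, 0.2400)
After 2 transfers: (0.2464, 0.2700, 0.2568, 0.2268)
After 3 transfers: (0.2428, 0.2796, 0.2588, 0.2189)
P(in Escalated after 3 transfers) = 0.2588

0.2588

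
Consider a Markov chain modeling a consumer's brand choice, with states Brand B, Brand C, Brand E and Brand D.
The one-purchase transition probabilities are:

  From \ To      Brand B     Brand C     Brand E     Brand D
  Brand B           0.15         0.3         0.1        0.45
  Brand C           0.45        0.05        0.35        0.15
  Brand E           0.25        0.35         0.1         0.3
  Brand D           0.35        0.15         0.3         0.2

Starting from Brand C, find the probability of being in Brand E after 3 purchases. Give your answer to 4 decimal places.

Propagate the distribution vector 3 purchases from Brand C.
After 0 purchases: (0.0000, 1.0000, 0.0000, 0.0000)
After 1 purchase: (0.4500, 0.0500, 0.3500, 0.1500)
After 2 purchases: (0.2300, 0.2825, 0.1425, 0.3450)
After 3 purchases: (0.3180, 0.1848, 0.2396, 0.2576)
P(in Brand E after 3 purchases) = 0.2396

0.2396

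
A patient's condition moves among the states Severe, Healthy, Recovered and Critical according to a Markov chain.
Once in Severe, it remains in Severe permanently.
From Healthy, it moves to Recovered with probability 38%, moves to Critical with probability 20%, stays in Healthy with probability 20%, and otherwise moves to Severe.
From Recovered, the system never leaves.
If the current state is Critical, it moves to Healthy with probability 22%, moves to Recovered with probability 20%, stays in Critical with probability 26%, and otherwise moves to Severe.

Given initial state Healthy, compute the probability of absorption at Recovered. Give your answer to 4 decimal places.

0.5861

Let h(s) be the probability of absorption at Recovered starting from transient state s. Then h(Recovered) = 1 and h(Severe) = 0. By first-step analysis:
h(Healthy) = 0.22·0 + 0.2·h(Healthy) + 0.38·1 + 0.2·h(Critical)
h(Critical) = 0.32·0 + 0.22·h(Healthy) + 0.2·1 + 0.26·h(Critical)
Solving: h(Healthy) = 0.5861, h(Critical) = 0.4445.
Starting from Healthy, the probability is 0.5861.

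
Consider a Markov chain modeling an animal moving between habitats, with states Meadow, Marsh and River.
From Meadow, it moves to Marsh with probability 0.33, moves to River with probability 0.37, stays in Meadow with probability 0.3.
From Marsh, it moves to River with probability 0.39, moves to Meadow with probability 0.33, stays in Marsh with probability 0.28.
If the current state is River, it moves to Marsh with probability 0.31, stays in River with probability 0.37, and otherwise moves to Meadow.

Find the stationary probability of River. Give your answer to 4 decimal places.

Let the stationary distribution be π with π = πP and π_1 + π_2 + π_3 = 1.
π_1 = 0.3·π_1 + 0.33·π_2 + 0.32·π_3
π_2 = 0.33·π_1 + 0.28·π_2 + 0.31·π_3
Solving with the normalization constraint gives π = (0.3167, 0.3071, 0.3761).
So the stationary probability of River is 0.3761.

0.3761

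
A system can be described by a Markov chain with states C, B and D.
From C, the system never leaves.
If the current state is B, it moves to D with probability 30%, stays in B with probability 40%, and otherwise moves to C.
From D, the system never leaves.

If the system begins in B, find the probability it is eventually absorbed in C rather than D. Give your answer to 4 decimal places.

Let h(s) be the probability of absorption at C starting from transient state s. Then h(C) = 1 and h(D) = 0. By first-step analysis:
h(B) = 0.3·1 + 0.4·h(B) + 0.3·0
Solving: h(B) = 0.5000.
Starting from B, the probability is 0.5000.

0.5000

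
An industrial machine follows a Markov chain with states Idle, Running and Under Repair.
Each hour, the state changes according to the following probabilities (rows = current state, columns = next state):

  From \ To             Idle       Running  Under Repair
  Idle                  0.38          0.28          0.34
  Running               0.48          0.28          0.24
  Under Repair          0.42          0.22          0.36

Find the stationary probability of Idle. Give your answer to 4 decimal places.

0.4189

Let the stationary distribution be π with π = πP and π_1 + π_2 + π_3 = 1.
π_1 = 0.38·π_1 + 0.48·π_2 + 0.42·π_3
π_2 = 0.28·π_1 + 0.28·π_2 + 0.22·π_3
Solving with the normalization constraint gives π = (0.4189, 0.2608, 0.3203).
So the stationary probability of Idle is 0.4189.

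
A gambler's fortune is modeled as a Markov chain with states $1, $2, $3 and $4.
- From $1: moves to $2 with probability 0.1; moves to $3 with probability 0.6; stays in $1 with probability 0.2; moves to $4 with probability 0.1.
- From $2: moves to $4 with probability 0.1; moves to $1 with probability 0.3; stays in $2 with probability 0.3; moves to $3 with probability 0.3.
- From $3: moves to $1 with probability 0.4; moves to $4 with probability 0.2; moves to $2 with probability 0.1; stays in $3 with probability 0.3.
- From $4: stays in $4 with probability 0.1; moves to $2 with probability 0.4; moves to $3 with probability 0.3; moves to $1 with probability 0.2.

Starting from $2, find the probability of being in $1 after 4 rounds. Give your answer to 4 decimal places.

0.2951

Propagate the distribution vector 4 rounds from $2.
After 0 rounds: (0.0000, 1.0000, 0.0000, 0.0000)
After 1 round: (0.3000, 0.3000, 0.3000, 0.1000)
After 2 rounds: (0.2900, 0.1900, 0.3900, 0.1300)
After 3 rounds: (0.2970, 0.1770, 0.3870, 0.1390)
After 4 rounds: (0.2951, 0.1771, 0.3891, 0.1387)
P(in $1 after 4 rounds) = 0.2951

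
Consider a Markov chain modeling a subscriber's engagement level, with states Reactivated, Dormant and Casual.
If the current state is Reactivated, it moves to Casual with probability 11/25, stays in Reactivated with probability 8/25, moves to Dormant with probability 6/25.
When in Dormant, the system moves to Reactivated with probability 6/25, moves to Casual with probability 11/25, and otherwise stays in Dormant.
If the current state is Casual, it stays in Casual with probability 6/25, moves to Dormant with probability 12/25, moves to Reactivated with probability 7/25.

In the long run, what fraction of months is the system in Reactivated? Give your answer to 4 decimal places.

Let the stationary distribution be π with π = πP and π_1 + π_2 + π_3 = 1.
π_1 = 0.32·π_1 + 0.24·π_2 + 0.28·π_3
π_2 = 0.24·π_1 + 0.32·π_2 + 0.48·π_3
Solving with the normalization constraint gives π = (0.2768, 0.3565, 0.3667).
So the stationary probability of Reactivated is 0.2768.

0.2768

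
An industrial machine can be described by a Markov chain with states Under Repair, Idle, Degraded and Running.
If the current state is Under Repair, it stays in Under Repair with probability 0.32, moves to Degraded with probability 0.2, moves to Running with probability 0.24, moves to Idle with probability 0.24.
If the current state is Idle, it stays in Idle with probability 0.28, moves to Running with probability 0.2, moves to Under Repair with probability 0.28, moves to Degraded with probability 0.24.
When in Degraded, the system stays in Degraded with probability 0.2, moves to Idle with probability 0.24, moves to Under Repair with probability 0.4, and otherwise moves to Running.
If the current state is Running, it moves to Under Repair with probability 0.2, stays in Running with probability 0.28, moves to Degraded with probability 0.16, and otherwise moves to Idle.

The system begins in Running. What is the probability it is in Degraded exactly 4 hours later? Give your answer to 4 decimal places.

Propagate the distribution vector 4 hours from Running.
After 0 hours: (0.0000, 0.0000, 0.0000, 1.0000)
After 1 hour: (0.2000, 0.3600, 0.1600, 0.2800)
After 2 hours: (0.2848, 0.2880, 0.2032, 0.2240)
After 3 hours: (0.2979, 0.2784, 0.2026, 0.2212)
After 4 hours: (0.2985, 0.2777, 0.2023, 0.2215)
P(in Degraded after 4 hours) = 0.2023

0.2023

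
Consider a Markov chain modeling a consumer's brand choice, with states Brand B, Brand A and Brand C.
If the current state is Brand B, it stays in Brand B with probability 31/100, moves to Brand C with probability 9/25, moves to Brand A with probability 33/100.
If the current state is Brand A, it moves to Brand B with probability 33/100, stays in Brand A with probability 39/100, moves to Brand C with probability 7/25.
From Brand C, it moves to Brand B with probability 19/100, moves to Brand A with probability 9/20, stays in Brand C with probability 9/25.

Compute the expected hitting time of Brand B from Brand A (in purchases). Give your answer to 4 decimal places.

Let t(s) be the expected number of purchases to first reach Brand B from state s, with t(Brand B) = 0. Conditioning on the first purchase:
t(Brand A) = 1 + 0.39·t(Brand A) + 0.28·t(Brand C)
t(Brand C) = 1 + 0.45·t(Brand A) + 0.36·t(Brand C)
Solving: t(Brand A) = 3.4796, t(Brand C) = 4.0091.
Expected purchases from Brand A to Brand B: 3.4796.

3.4796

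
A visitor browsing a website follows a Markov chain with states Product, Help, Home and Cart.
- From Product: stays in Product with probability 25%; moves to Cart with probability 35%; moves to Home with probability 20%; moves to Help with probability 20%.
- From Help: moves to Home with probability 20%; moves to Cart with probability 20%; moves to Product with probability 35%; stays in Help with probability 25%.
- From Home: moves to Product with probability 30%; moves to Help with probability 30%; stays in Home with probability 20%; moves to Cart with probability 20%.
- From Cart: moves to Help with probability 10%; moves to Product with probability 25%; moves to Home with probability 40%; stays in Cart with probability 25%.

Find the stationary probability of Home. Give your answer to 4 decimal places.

Let the stationary distribution be π with π = πP and π_1 + π_2 + π_3 + π_4 = 1.
π_1 = 0.25·π_1 + 0.35·π_2 + 0.3·π_3 + 0.25·π_4
π_2 = 0.2·π_1 + 0.25·π_2 + 0.3·π_3 + 0.1·π_4
π_3 = 0.2·π_1 + 0.2·π_2 + 0.2·π_3 + 0.4·π_4
Solving with the normalization constraint gives π = (0.2836, 0.2101, 0.2511, 0.2553).
So the stationary probability of Home is 0.2511.

0.2511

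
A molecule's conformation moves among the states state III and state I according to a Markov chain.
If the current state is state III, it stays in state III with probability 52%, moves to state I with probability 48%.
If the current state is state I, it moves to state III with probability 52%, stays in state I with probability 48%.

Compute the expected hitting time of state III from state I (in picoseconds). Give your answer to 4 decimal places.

1.9231

Let t(s) be the expected number of picoseconds to first reach state III from state s, with t(state III) = 0. Conditioning on the first picosecond:
t(state I) = 1 + 0.48·t(state I)
Solving: t(state I) = 1.9231.
Expected picoseconds from state I to state III: 1.9231.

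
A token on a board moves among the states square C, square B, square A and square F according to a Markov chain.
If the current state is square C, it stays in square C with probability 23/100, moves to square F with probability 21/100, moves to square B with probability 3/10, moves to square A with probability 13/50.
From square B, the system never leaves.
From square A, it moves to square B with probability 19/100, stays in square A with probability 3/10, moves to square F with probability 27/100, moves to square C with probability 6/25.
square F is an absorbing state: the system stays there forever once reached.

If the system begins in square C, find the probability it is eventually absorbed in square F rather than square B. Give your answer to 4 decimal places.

Let h(s) be the probability of absorption at square F starting from transient state s. Then h(square F) = 1 and h(square B) = 0. By first-step analysis:
h(square C) = 0.23·h(square C) + 0.3·0 + 0.26·h(square A) + 0.21·1
h(square A) = 0.24·h(square C) + 0.19·0 + 0.3·h(square A) + 0.27·1
Solving: h(square C) = 0.4557, h(square A) = 0.5420.
Starting from square C, the probability is 0.4557.

0.4557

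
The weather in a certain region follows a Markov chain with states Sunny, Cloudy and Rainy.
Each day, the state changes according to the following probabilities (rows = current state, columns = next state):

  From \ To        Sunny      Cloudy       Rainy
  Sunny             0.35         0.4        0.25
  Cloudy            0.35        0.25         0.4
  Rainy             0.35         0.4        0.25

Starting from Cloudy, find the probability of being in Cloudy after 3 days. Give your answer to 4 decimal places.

Propagate the distribution vector 3 days from Cloudy.
After 0 days: (0.0000, 1.0000, 0.0000)
After 1 day: (0.3500, 0.2500, 0.4000)
After 2 days: (0.3500, 0.3625, 0.2875)
After 3 days: (0.3500, 0.3456, 0.3044)
P(in Cloudy after 3 days) = 0.3456

0.3456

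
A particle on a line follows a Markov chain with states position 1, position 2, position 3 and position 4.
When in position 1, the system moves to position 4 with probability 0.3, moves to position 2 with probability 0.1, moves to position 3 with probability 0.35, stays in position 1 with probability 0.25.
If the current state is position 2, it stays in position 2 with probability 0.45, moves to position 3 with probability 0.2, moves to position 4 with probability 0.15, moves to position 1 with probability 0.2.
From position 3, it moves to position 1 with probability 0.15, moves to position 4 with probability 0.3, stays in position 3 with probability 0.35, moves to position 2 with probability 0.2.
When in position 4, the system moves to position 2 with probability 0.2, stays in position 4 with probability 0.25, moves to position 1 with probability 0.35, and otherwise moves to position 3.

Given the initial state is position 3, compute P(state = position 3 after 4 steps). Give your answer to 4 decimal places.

0.2769

Propagate the distribution vector 4 steps from position 3.
After 0 steps: (0.0000, 0.0000, 1.0000, 0.0000)
After 1 step: (0.1500, 0.2000, 0.3500, 0.3000)
After 2 steps: (0.2350, 0.2350, 0.2750, 0.2550)
After 3 steps: (0.2363, 0.2353, 0.2765, 0.2520)
After 4 steps: (0.2358, 0.2352, 0.2769, 0.2521)
P(in position 3 after 4 steps) = 0.2769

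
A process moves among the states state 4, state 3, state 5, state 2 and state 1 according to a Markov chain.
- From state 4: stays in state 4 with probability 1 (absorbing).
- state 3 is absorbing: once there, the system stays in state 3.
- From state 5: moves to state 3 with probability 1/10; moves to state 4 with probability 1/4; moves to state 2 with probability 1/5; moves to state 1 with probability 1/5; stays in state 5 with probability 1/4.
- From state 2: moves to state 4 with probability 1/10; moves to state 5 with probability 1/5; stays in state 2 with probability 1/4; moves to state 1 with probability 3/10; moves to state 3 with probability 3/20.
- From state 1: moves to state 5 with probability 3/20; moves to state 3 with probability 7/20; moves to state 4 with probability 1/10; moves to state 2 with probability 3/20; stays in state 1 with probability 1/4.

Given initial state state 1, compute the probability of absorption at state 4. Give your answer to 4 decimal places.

Let h(s) be the probability of absorption at state 4 starting from transient state s. Then h(state 4) = 1 and h(state 3) = 0. By first-step analysis:
h(state 5) = 0.25·1 + 0.1·0 + 0.25·h(state 5) + 0.2·h(state 2) + 0.2·h(state 1)
h(state 2) = 0.1·1 + 0.15·0 + 0.2·h(state 5) + 0.25·h(state 2) + 0.3·h(state 1)
h(state 1) = 0.1·1 + 0.35·0 + 0.15·h(state 5) + 0.15·h(state 2) + 0.25·h(state 1)
Solving: h(state 5) = 0.5251, h(state 2) = 0.4008, h(state 1) = 0.3185.
Starting from state 1, the probability is 0.3185.

0.3185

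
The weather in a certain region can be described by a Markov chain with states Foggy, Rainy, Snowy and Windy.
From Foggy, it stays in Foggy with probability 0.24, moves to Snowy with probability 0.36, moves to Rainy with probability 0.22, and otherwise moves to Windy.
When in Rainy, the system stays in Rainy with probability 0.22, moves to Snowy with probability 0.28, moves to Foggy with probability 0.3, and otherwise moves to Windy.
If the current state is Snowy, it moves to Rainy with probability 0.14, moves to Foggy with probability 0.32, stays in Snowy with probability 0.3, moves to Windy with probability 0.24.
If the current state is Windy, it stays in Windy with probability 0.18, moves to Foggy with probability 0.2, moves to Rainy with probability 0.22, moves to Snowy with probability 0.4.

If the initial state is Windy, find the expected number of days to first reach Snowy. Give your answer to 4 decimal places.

2.7446

Let t(s) be the expected number of days to first reach Snowy from state s, with t(Snowy) = 0. Conditioning on the first day:
t(Foggy) = 1 + 0.24·t(Foggy) + 0.22·t(Rainy) + 0.18·t(Windy)
t(Rainy) = 1 + 0.3·t(Foggy) + 0.22·t(Rainy) + 0.2·t(Windy)
t(Windy) = 1 + 0.2·t(Foggy) + 0.22·t(Rainy) + 0.18·t(Windy)
Solving: t(Foggy) = 2.8590, t(Rainy) = 3.0854, t(Windy) = 2.7446.
Expected days from Windy to Snowy: 2.7446.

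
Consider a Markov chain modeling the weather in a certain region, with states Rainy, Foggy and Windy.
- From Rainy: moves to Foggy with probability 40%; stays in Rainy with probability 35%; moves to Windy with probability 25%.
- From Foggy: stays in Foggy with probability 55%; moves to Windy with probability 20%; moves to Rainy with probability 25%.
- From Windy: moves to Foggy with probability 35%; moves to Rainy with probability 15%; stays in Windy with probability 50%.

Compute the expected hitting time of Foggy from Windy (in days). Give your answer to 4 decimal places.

2.7826

Let t(s) be the expected number of days to first reach Foggy from state s, with t(Foggy) = 0. Conditioning on the first day:
t(Rainy) = 1 + 0.35·t(Rainy) + 0.25·t(Windy)
t(Windy) = 1 + 0.15·t(Rainy) + 0.5·t(Windy)
Solving: t(Rainy) = 2.6087, t(Windy) = 2.7826.
Expected days from Windy to Foggy: 2.7826.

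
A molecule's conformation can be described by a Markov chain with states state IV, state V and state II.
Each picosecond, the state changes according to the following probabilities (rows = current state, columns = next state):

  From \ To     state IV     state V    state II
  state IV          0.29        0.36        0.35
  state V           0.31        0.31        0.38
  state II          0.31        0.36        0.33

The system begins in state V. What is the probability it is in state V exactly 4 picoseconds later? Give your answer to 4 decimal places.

Propagate the distribution vector 4 picoseconds from state V.
After 0 picoseconds: (0.0000, 1.0000, 0.0000)
After 1 picosecond: (0.3100, 0.3100, 0.3800)
After 2 picoseconds: (0.3038, 0.3445, 0.3517)
After 3 picoseconds: (0.3039, 0.3428, 0.3533)
After 4 picoseconds: (0.3039, 0.3429, 0.3532)
P(in state V after 4 picoseconds) = 0.3429

0.3429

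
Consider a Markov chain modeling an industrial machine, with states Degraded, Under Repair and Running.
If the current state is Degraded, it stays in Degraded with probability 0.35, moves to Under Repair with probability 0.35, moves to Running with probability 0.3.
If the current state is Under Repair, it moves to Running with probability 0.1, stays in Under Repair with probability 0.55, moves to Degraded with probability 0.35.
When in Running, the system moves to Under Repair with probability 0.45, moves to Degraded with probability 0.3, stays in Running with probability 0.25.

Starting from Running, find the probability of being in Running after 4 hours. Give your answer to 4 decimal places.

0.1976

Propagate the distribution vector 4 hours from Running.
After 0 hours: (0.0000, 0.0000, 1.0000)
After 1 hour: (0.3000, 0.4500, 0.2500)
After 2 hours: (0.3375, 0.4650, 0.1975)
After 3 hours: (0.3401, 0.4628, 0.1971)
After 4 hours: (0.3401, 0.4623, 0.1976)
P(in Running after 4 hours) = 0.1976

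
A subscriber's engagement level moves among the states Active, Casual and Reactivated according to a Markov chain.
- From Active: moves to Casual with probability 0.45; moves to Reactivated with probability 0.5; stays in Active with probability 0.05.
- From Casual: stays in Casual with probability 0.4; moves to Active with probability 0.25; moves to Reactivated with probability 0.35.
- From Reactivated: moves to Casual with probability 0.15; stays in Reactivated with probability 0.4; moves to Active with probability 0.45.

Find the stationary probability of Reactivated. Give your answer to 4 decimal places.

0.4122

Let the stationary distribution be π with π = πP and π_1 + π_2 + π_3 = 1.
π_1 = 0.05·π_1 + 0.25·π_2 + 0.45·π_3
π_2 = 0.45·π_1 + 0.4·π_2 + 0.15·π_3
Solving with the normalization constraint gives π = (0.2770, 0.3108, 0.4122).
So the stationary probability of Reactivated is 0.4122.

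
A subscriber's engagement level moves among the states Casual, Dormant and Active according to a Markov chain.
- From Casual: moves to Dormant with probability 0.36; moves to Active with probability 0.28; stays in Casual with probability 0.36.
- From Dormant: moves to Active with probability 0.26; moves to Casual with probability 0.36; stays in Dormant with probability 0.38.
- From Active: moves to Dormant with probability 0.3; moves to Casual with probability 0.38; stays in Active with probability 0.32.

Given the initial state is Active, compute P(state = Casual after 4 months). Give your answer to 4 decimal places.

0.3657

Propagate the distribution vector 4 months from Active.
After 0 months: (0.0000, 0.0000, 1.0000)
After 1 month: (0.3800, 0.3000, 0.3200)
After 2 months: (0.3664, 0.3468, 0.2868)
After 3 months: (0.3657, 0.3497, 0.2845)
After 4 months: (0.3657, 0.3499, 0.2844)
P(in Casual after 4 months) = 0.3657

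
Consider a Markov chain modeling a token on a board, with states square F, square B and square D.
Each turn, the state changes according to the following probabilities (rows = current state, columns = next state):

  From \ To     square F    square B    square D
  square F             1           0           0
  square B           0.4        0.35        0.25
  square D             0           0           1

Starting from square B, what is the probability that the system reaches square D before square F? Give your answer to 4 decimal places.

0.3846

Let h(s) be the probability of absorption at square D starting from transient state s. Then h(square D) = 1 and h(square F) = 0. By first-step analysis:
h(square B) = 0.4·0 + 0.35·h(square B) + 0.25·1
Solving: h(square B) = 0.3846.
Starting from square B, the probability is 0.3846.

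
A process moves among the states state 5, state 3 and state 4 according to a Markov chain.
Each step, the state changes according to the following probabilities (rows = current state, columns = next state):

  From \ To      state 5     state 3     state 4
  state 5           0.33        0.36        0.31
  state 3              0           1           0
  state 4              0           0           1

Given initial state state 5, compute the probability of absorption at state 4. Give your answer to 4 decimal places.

Let h(s) be the probability of absorption at state 4 starting from transient state s. Then h(state 4) = 1 and h(state 3) = 0. By first-step analysis:
h(state 5) = 0.33·h(state 5) + 0.36·0 + 0.31·1
Solving: h(state 5) = 0.4627.
Starting from state 5, the probability is 0.4627.

0.4627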